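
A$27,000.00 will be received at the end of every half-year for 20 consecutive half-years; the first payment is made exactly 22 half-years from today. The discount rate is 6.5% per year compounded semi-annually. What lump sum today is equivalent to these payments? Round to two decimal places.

A$200,547.56

Ordinary annuity of 20 payments, first payment at period 22.
Periodic rate r = 0.065/2 per half-year; n is counted in half-years.
The ordinary-annuity PV formula values the stream one period before the first payment (period 21); discount that back 21 periods:
PV₀ = 27,000 × [1 − (1+r)^−20] / r × (1+r)^−21 = A$200,547.56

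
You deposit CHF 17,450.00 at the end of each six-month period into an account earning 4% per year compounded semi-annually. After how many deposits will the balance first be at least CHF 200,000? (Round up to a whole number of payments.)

Periodic rate r = 0.04/2 per half-year; n is counted in half-years.
Ordinary annuity FV: 200,000 = 17,450 × [((1+r)^n − 1)/r].
(1+r)^n = 1 + 200,000 × r / 17,450, so n = ln(1 + 200,000·r/17,450) / ln(1+r) = 10.42.
Round up to a whole number of payments: n = 11.

11 payments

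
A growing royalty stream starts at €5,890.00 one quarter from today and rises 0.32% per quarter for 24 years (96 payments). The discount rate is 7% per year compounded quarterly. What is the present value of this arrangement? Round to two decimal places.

€306,041.39

Periodic rate r = 0.07/4 per quarter; n is counted in quarters.
Growing ordinary annuity: PV = PMT₁ × [1 − ((1+g)/(1+r))^n] / (r − g) = 5,890 × [1 − ((1+0.0032)/(1+r))^96] / (r − 0.0032) = €306,041.39.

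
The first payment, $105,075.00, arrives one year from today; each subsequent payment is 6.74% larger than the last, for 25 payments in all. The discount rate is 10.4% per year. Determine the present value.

$1,635,035.48

Periodic rate r = 0.104 per year.
Growing ordinary annuity: PV = PMT₁ × [1 − ((1+g)/(1+r))^n] / (r − g) = 105,075 × [1 − ((1+0.0674)/(1+r))^25] / (r − 0.0674) = $1,635,035.48.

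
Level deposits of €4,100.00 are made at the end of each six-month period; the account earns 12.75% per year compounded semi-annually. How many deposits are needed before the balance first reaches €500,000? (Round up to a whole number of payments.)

Periodic rate r = 0.1275/2 per half-year; n is counted in half-years.
Ordinary annuity FV: 500,000 = 4,100 × [((1+r)^n − 1)/r].
(1+r)^n = 1 + 500,000 × r / 4,100, so n = ln(1 + 500,000·r/4,100) / ln(1+r) = 35.14.
Round up to a whole number of payments: n = 36.

36 payments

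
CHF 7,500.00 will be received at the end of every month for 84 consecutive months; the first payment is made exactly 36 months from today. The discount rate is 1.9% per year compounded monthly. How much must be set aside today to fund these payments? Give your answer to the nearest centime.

CHF 557,712.83

Ordinary annuity of 84 payments, first payment at period 36.
Periodic rate r = 0.019/12 per month; n is counted in months.
The ordinary-annuity PV formula values the stream one period before the first payment (period 35); discount that back 35 periods:
PV₀ = 7,500 × [1 − (1+r)^−84] / r × (1+r)^−35 = CHF 557,712.83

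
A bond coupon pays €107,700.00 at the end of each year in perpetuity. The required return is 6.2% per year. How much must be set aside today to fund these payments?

€1,737,096.77

Periodic rate r = 0.062 per year.
Level perpetuity: PV = PMT / r = 107,700 / (0.062) = €1,737,096.77.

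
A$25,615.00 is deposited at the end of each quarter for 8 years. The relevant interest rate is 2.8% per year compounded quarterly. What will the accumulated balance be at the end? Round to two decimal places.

This is an ordinary annuity: 32 deposits of A$25,615.00 at the end of each quarter.
Periodic rate r = 0.028/4 per quarter; n is counted in quarters.
FV = PMT × [((1+r)^n − 1)/r] = 25,615 × [(1+r)^32 − 1] / r = A$915,169.48

A$915,169.48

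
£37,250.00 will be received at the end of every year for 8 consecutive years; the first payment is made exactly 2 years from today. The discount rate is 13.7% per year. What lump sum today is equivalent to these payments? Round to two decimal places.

Ordinary annuity of 8 payments, first payment at period 2.
Periodic rate r = 0.137 per year.
The ordinary-annuity PV formula values the stream one period before the first payment (period 1); discount that back 1 periods:
PV₀ = 37,250 × [1 − (1+r)^−8] / r × (1+r)^−1 = £153,518.86

£153,518.86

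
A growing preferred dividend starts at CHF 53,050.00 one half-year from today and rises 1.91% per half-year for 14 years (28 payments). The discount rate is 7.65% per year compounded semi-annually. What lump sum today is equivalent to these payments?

CHF 1,125,360.59

Periodic rate r = 0.0765/2 per half-year; n is counted in half-years.
Growing ordinary annuity: PV = PMT₁ × [1 − ((1+g)/(1+r))^n] / (r − g) = 53,050 × [1 − ((1+0.0191)/(1+r))^28] / (r − 0.0191) = CHF 1,125,360.59.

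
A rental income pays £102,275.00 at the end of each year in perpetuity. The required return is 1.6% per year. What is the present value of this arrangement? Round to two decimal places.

£6,392,187.50

Periodic rate r = 0.016 per year.
Level perpetuity: PV = PMT / r = 102,275 / (0.016) = £6,392,187.50.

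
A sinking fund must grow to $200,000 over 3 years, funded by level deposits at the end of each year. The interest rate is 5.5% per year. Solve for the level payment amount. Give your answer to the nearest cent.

$63,130.81

Level ordinary annuity; solve FV = PMT × [((1+r)^n − 1)/r] for PMT.
Periodic rate r = 0.055 per year.
With n = 3: PMT = 200,000 / ([((1+r)^n − 1)/r]) = $63,130.81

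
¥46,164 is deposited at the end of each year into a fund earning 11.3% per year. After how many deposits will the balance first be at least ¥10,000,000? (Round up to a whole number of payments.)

31 payments

Periodic rate r = 0.113 per year.
Ordinary annuity FV: 10,000,000 = 46,164 × [((1+r)^n − 1)/r].
(1+r)^n = 1 + 10,000,000 × r / 46,164, so n = ln(1 + 10,000,000·r/46,164) / ln(1+r) = 30.24.
Round up to a whole number of payments: n = 31.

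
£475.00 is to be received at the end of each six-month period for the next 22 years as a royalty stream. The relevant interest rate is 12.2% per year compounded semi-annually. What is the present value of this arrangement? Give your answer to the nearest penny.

This is an ordinary annuity: 44 payments of £475.00 at the end of each six-month period.
Periodic rate r = 0.122/2 per half-year; n is counted in half-years.
PV = PMT × [(1 − (1+r)^−n)/r] = 475 × [1 − (1+r)^−44] / r = £7,211.60

£7,211.60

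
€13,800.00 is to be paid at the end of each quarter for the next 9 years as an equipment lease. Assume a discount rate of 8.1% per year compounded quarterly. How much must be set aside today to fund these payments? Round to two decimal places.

€350,337.91

This is an ordinary annuity: 36 payments of €13,800.00 at the end of each quarter.
Periodic rate r = 0.081/4 per quarter; n is counted in quarters.
PV = PMT × [(1 − (1+r)^−n)/r] = 13,800 × [1 − (1+r)^−36] / r = €350,337.91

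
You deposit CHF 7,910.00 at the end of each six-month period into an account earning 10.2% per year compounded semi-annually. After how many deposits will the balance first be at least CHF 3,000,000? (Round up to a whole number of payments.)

61 payments

Periodic rate r = 0.102/2 per half-year; n is counted in half-years.
Ordinary annuity FV: 3,000,000 = 7,910 × [((1+r)^n − 1)/r].
(1+r)^n = 1 + 3,000,000 × r / 7,910, so n = ln(1 + 3,000,000·r/7,910) / ln(1+r) = 60.57.
Round up to a whole number of payments: n = 61.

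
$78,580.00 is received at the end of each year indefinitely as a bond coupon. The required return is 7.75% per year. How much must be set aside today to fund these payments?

Periodic rate r = 0.0775 per year.
Level perpetuity: PV = PMT / r = 78,580 / (0.0775) = $1,013,935.48.

$1,013,935.48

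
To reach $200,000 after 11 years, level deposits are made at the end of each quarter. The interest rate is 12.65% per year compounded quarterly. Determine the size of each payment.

Level ordinary annuity; solve FV = PMT × [((1+r)^n − 1)/r] for PMT.
Periodic rate r = 0.1265/4 per quarter; n is counted in quarters.
With n = 44: PMT = 200,000 / ([((1+r)^n − 1)/r]) = $2,154.91

$2,154.91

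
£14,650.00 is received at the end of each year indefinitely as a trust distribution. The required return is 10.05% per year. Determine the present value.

Periodic rate r = 0.1005 per year.
Level perpetuity: PV = PMT / r = 14,650 / (0.1005) = £145,771.14.

£145,771.14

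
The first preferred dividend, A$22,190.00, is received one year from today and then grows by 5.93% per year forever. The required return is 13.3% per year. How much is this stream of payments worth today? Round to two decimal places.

Periodic rate r = 0.133 per year.
Growing perpetuity (Gordon): PV = PMT₁ / (r − g) = 22,190 / (r − 0.0593) = A$301,085.48.

A$301,085.48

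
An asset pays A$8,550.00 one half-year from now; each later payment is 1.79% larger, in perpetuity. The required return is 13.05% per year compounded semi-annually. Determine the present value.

A$180,570.22

Periodic rate r = 0.1305/2 per half-year.
Growing perpetuity (Gordon): PV = PMT₁ / (r − g) = 8,550 / (r − 0.0179) = A$180,570.22.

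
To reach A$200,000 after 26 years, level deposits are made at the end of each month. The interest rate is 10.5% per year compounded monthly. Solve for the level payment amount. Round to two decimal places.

A$123.66

Level ordinary annuity; solve FV = PMT × [((1+r)^n − 1)/r] for PMT.
Periodic rate r = 0.105/12 per month; n is counted in months.
With n = 312: PMT = 200,000 / ([((1+r)^n − 1)/r]) = A$123.66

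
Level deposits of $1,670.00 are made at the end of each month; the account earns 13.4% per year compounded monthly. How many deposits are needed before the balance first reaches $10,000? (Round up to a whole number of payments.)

Periodic rate r = 0.134/12 per month; n is counted in months.
Ordinary annuity FV: 10,000 = 1,670 × [((1+r)^n − 1)/r].
(1+r)^n = 1 + 10,000 × r / 1,670, so n = ln(1 + 10,000·r/1,670) / ln(1+r) = 5.83.
Round up to a whole number of payments: n = 6.

6 payments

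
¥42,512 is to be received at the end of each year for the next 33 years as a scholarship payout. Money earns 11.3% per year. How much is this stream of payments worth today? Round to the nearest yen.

This is an ordinary annuity: 33 payments of ¥42,512 at the end of each year.
Periodic rate r = 0.113 per year.
PV = PMT × [(1 − (1+r)^−n)/r] = 42,512 × [1 − (1+r)^−33] / r = ¥365,220

¥365,220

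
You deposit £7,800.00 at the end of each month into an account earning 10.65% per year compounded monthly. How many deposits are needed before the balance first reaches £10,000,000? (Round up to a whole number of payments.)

Periodic rate r = 0.1065/12 per month; n is counted in months.
Ordinary annuity FV: 10,000,000 = 7,800 × [((1+r)^n − 1)/r].
(1+r)^n = 1 + 10,000,000 × r / 7,800, so n = ln(1 + 10,000,000·r/7,800) / ln(1+r) = 284.74.
Round up to a whole number of payments: n = 285.

285 payments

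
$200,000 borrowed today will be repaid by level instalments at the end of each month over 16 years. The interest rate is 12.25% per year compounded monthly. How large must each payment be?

Level ordinary annuity; solve PV = PMT × [(1 − (1+r)^−n)/r] for PMT.
Periodic rate r = 0.1225/12 per month; n is counted in months.
With n = 192: PMT = 200,000 / ([(1 − (1+r)^−n)/r]) = $2,380.30

$2,380.30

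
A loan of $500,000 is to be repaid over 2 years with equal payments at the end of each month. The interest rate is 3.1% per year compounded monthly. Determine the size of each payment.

$21,512.73

Level ordinary annuity; solve PV = PMT × [(1 − (1+r)^−n)/r] for PMT.
Periodic rate r = 0.031/12 per month; n is counted in months.
With n = 24: PMT = 500,000 / ([(1 − (1+r)^−n)/r]) = $21,512.73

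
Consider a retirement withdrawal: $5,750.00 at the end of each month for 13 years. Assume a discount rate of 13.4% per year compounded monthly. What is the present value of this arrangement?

This is an ordinary annuity: 156 payments of $5,750.00 at the end of each month.
Periodic rate r = 0.134/12 per month; n is counted in months.
PV = PMT × [(1 − (1+r)^−n)/r] = 5,750 × [1 − (1+r)^−156] / r = $423,851.01

$423,851.01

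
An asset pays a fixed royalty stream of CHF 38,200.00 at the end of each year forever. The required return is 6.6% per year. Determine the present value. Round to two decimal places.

CHF 578,787.88

Periodic rate r = 0.066 per year.
Level perpetuity: PV = PMT / r = 38,200 / (0.066) = CHF 578,787.88.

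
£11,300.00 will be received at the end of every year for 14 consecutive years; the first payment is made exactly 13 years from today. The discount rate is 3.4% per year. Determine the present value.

£83,175.11

Ordinary annuity of 14 payments, first payment at period 13.
Periodic rate r = 0.034 per year.
The ordinary-annuity PV formula values the stream one period before the first payment (period 12); discount that back 12 periods:
PV₀ = 11,300 × [1 − (1+r)^−14] / r × (1+r)^−12 = £83,175.11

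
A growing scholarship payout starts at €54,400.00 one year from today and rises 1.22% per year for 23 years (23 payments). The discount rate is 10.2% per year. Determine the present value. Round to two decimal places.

€520,033.26

Periodic rate r = 0.102 per year.
Growing ordinary annuity: PV = PMT₁ × [1 − ((1+g)/(1+r))^n] / (r − g) = 54,400 × [1 − ((1+0.0122)/(1+r))^23] / (r − 0.0122) = €520,033.26.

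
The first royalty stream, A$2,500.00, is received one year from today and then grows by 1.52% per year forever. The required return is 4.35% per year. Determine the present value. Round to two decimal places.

Periodic rate r = 0.0435 per year.
Growing perpetuity (Gordon): PV = PMT₁ / (r − g) = 2,500 / (r − 0.0152) = A$88,339.22.

A$88,339.22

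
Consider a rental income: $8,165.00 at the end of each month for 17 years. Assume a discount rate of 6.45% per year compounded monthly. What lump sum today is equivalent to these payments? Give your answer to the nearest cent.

This is an ordinary annuity: 204 payments of $8,165.00 at the end of each month.
Periodic rate r = 0.0645/12 per month; n is counted in months.
PV = PMT × [(1 − (1+r)^−n)/r] = 8,165 × [1 − (1+r)^−204] / r = $1,010,150.31

$1,010,150.31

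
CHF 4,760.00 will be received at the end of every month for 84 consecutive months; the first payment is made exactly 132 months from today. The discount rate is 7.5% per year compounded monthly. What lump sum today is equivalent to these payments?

CHF 137,201.35

Ordinary annuity of 84 payments, first payment at period 132.
Periodic rate r = 0.075/12 per month; n is counted in months.
The ordinary-annuity PV formula values the stream one period before the first payment (period 131); discount that back 131 periods:
PV₀ = 4,760 × [1 − (1+r)^−84] / r × (1+r)^−131 = CHF 137,201.35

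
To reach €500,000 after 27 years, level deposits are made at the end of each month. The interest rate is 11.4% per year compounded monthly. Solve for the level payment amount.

€232.82

Level ordinary annuity; solve FV = PMT × [((1+r)^n − 1)/r] for PMT.
Periodic rate r = 0.114/12 per month; n is counted in months.
With n = 324: PMT = 500,000 / ([((1+r)^n − 1)/r]) = €232.82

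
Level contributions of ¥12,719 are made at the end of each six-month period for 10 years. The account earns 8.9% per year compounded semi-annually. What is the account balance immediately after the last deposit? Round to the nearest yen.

¥396,930

This is an ordinary annuity: 20 deposits of ¥12,719 at the end of each six-month period.
Periodic rate r = 0.089/2 per half-year; n is counted in half-years.
FV = PMT × [((1+r)^n − 1)/r] = 12,719 × [(1+r)^20 − 1] / r = ¥396,930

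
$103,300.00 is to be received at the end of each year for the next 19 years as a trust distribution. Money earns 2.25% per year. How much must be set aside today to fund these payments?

$1,582,855.15

This is an ordinary annuity: 19 payments of $103,300.00 at the end of each year.
Periodic rate r = 0.0225 per year.
PV = PMT × [(1 − (1+r)^−n)/r] = 103,300 × [1 − (1+r)^−19] / r = $1,582,855.15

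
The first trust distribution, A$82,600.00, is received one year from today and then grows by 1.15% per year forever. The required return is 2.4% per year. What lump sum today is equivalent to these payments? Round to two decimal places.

Periodic rate r = 0.024 per year.
Growing perpetuity (Gordon): PV = PMT₁ / (r − g) = 82,600 / (r − 0.0115) = A$6,608,000.00.

A$6,608,000.00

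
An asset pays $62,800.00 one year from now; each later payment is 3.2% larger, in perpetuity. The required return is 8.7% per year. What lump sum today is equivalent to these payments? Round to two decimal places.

Periodic rate r = 0.087 per year.
Growing perpetuity (Gordon): PV = PMT₁ / (r − g) = 62,800 / (r − 0.032) = $1,141,818.18.

$1,141,818.18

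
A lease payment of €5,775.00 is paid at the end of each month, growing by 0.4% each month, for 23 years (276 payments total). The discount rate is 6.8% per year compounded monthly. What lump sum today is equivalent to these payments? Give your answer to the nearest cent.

€1,272,757.12

Periodic rate r = 0.068/12 per month; n is counted in months.
Growing ordinary annuity: PV = PMT₁ × [1 − ((1+g)/(1+r))^n] / (r − g) = 5,775 × [1 − ((1+0.004)/(1+r))^276] / (r − 0.004) = €1,272,757.12.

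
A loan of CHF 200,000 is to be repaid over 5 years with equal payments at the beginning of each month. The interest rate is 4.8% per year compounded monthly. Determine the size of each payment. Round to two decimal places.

CHF 3,740.98

Level annuity due; solve PV = PMT × [(1 − (1+r)^−n)/r] × (1+r) for PMT.
Periodic rate r = 0.048/12 per month; n is counted in months.
With n = 60: PMT = 200,000 / ([(1 − (1+r)^−n)/r] × (1+r)) = CHF 3,740.98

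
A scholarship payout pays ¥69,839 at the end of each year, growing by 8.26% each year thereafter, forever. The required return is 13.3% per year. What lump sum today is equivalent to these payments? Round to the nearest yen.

Periodic rate r = 0.133 per year.
Growing perpetuity (Gordon): PV = PMT₁ / (r − g) = 69,839 / (r − 0.0826) = ¥1,385,694.

¥1,385,694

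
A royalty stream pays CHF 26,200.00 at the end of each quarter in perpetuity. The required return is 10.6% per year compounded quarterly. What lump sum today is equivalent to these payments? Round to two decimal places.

CHF 988,679.25

Periodic rate r = 0.106/4 per quarter.
Level perpetuity: PV = PMT / r = 26,200 / (0.106/4) = CHF 988,679.25.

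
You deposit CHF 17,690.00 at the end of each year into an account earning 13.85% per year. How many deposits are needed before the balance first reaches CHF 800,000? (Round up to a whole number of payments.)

16 payments

Periodic rate r = 0.1385 per year.
Ordinary annuity FV: 800,000 = 17,690 × [((1+r)^n − 1)/r].
(1+r)^n = 1 + 800,000 × r / 17,690, so n = ln(1 + 800,000·r/17,690) / ln(1+r) = 15.29.
Round up to a whole number of payments: n = 16.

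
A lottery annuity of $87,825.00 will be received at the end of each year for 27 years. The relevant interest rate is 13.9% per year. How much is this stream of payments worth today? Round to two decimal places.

$613,021.33

This is an ordinary annuity: 27 payments of $87,825.00 at the end of each year.
Periodic rate r = 0.139 per year.
PV = PMT × [(1 − (1+r)^−n)/r] = 87,825 × [1 − (1+r)^−27] / r = $613,021.33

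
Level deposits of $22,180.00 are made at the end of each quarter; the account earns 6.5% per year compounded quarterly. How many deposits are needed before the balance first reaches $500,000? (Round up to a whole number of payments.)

20 payments

Periodic rate r = 0.065/4 per quarter; n is counted in quarters.
Ordinary annuity FV: 500,000 = 22,180 × [((1+r)^n − 1)/r].
(1+r)^n = 1 + 500,000 × r / 22,180, so n = ln(1 + 500,000·r/22,180) / ln(1+r) = 19.36.
Round up to a whole number of payments: n = 20.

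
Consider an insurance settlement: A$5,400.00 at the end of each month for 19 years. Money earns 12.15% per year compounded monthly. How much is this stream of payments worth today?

A$479,695.48

This is an ordinary annuity: 228 payments of A$5,400.00 at the end of each month.
Periodic rate r = 0.1215/12 per month; n is counted in months.
PV = PMT × [(1 − (1+r)^−n)/r] = 5,400 × [1 − (1+r)^−228] / r = A$479,695.48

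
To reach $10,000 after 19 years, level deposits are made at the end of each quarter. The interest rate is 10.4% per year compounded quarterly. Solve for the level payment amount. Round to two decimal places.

Level ordinary annuity; solve FV = PMT × [((1+r)^n − 1)/r] for PMT.
Periodic rate r = 0.104/4 per quarter; n is counted in quarters.
With n = 76: PMT = 10,000 / ([((1+r)^n − 1)/r]) = $43.09

$43.09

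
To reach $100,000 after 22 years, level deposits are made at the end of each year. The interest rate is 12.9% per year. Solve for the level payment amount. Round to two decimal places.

Level ordinary annuity; solve FV = PMT × [((1+r)^n − 1)/r] for PMT.
Periodic rate r = 0.129 per year.
With n = 22: PMT = 100,000 / ([((1+r)^n − 1)/r]) = $960.54

$960.54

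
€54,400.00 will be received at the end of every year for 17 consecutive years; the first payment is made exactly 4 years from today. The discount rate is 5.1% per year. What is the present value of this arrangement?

Ordinary annuity of 17 payments, first payment at period 4.
Periodic rate r = 0.051 per year.
The ordinary-annuity PV formula values the stream one period before the first payment (period 3); discount that back 3 periods:
PV₀ = 54,400 × [1 − (1+r)^−17] / r × (1+r)^−3 = €524,365.08

€524,365.08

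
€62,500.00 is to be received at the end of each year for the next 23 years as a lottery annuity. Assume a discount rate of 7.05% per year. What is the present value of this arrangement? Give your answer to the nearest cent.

This is an ordinary annuity: 23 payments of €62,500.00 at the end of each year.
Periodic rate r = 0.0705 per year.
PV = PMT × [(1 − (1+r)^−n)/r] = 62,500 × [1 − (1+r)^−23] / r = €701,513.86

€701,513.86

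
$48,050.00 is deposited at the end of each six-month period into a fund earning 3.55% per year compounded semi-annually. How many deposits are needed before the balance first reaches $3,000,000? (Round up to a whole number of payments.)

43 payments

Periodic rate r = 0.0355/2 per half-year; n is counted in half-years.
Ordinary annuity FV: 3,000,000 = 48,050 × [((1+r)^n − 1)/r].
(1+r)^n = 1 + 3,000,000 × r / 48,050, so n = ln(1 + 3,000,000·r/48,050) / ln(1+r) = 42.39.
Round up to a whole number of payments: n = 43.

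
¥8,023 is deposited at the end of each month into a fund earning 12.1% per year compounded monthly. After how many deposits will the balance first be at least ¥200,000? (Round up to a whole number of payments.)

23 payments

Periodic rate r = 0.121/12 per month; n is counted in months.
Ordinary annuity FV: 200,000 = 8,023 × [((1+r)^n − 1)/r].
(1+r)^n = 1 + 200,000 × r / 8,023, so n = ln(1 + 200,000·r/8,023) / ln(1+r) = 22.35.
Round up to a whole number of payments: n = 23.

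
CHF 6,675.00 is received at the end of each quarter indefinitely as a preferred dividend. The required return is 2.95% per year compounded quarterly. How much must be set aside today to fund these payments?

CHF 905,084.75

Periodic rate r = 0.0295/4 per quarter.
Level perpetuity: PV = PMT / r = 6,675 / (0.0295/4) = CHF 905,084.75.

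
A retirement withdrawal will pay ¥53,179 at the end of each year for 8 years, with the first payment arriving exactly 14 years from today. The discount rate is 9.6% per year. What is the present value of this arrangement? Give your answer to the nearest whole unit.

¥87,434

Ordinary annuity of 8 payments, first payment at period 14.
Periodic rate r = 0.096 per year.
The ordinary-annuity PV formula values the stream one period before the first payment (period 13); discount that back 13 periods:
PV₀ = 53,179 × [1 − (1+r)^−8] / r × (1+r)^−13 = ¥87,434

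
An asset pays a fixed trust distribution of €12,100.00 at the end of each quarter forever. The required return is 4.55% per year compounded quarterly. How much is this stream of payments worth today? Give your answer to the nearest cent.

Periodic rate r = 0.0455/4 per quarter.
Level perpetuity: PV = PMT / r = 12,100 / (0.0455/4) = €1,063,736.26.

€1,063,736.26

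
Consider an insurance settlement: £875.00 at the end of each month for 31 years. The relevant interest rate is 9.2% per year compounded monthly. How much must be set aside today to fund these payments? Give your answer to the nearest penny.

This is an ordinary annuity: 372 payments of £875.00 at the end of each month.
Periodic rate r = 0.092/12 per month; n is counted in months.
PV = PMT × [(1 − (1+r)^−n)/r] = 875 × [1 − (1+r)^−372] / r = £107,469.77

£107,469.77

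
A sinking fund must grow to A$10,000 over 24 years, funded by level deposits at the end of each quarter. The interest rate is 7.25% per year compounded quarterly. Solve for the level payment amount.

Level ordinary annuity; solve FV = PMT × [((1+r)^n − 1)/r] for PMT.
Periodic rate r = 0.0725/4 per quarter; n is counted in quarters.
With n = 96: PMT = 10,000 / ([((1+r)^n − 1)/r]) = A$39.32

A$39.32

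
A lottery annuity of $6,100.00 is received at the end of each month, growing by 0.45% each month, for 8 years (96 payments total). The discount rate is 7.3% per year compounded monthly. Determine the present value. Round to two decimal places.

Periodic rate r = 0.073/12 per month; n is counted in months.
Growing ordinary annuity: PV = PMT₁ × [1 − ((1+g)/(1+r))^n] / (r − g) = 6,100 × [1 − ((1+0.0045)/(1+r))^96] / (r − 0.0045) = $540,617.43.

$540,617.43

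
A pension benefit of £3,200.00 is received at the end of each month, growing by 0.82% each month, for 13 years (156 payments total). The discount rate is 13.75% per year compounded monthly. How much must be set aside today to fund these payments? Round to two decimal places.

Periodic rate r = 0.1375/12 per month; n is counted in months.
Growing ordinary annuity: PV = PMT₁ × [1 − ((1+g)/(1+r))^n] / (r − g) = 3,200 × [1 − ((1+0.0082)/(1+r))^156] / (r − 0.0082) = £388,419.02.

£388,419.02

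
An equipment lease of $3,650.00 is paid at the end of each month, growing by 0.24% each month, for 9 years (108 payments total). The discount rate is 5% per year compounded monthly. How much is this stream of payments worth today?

$357,809.02

Periodic rate r = 0.05/12 per month; n is counted in months.
Growing ordinary annuity: PV = PMT₁ × [1 − ((1+g)/(1+r))^n] / (r − g) = 3,650 × [1 − ((1+0.0024)/(1+r))^108] / (r − 0.0024) = $357,809.02.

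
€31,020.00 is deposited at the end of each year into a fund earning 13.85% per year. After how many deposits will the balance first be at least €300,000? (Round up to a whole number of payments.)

7 payments

Periodic rate r = 0.1385 per year.
Ordinary annuity FV: 300,000 = 31,020 × [((1+r)^n − 1)/r].
(1+r)^n = 1 + 300,000 × r / 31,020, so n = ln(1 + 300,000·r/31,020) / ln(1+r) = 6.55.
Round up to a whole number of payments: n = 7.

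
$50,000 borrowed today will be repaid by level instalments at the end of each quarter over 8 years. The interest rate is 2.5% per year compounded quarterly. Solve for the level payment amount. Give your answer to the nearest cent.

Level ordinary annuity; solve PV = PMT × [(1 − (1+r)^−n)/r] for PMT.
Periodic rate r = 0.025/4 per quarter; n is counted in quarters.
With n = 32: PMT = 50,000 / ([(1 − (1+r)^−n)/r]) = $1,728.82

$1,728.82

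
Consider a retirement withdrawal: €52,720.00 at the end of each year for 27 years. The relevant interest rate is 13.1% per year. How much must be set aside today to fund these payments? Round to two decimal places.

€387,947.90

This is an ordinary annuity: 27 payments of €52,720.00 at the end of each year.
Periodic rate r = 0.131 per year.
PV = PMT × [(1 − (1+r)^−n)/r] = 52,720 × [1 − (1+r)^−27] / r = €387,947.90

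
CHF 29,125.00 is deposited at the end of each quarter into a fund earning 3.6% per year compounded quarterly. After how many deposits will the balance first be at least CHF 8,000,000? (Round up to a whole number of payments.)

Periodic rate r = 0.036/4 per quarter; n is counted in quarters.
Ordinary annuity FV: 8,000,000 = 29,125 × [((1+r)^n − 1)/r].
(1+r)^n = 1 + 8,000,000 × r / 29,125, so n = ln(1 + 8,000,000·r/29,125) / ln(1+r) = 138.93.
Round up to a whole number of payments: n = 139.

139 payments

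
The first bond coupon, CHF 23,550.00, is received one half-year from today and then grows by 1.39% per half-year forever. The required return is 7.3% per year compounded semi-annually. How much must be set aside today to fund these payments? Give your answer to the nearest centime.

Periodic rate r = 0.073/2 per half-year.
Growing perpetuity (Gordon): PV = PMT₁ / (r − g) = 23,550 / (r − 0.0139) = CHF 1,042,035.40.

CHF 1,042,035.40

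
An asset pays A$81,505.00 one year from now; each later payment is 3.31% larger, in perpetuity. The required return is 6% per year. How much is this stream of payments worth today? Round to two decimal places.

A$3,029,925.65

Periodic rate r = 0.06 per year.
Growing perpetuity (Gordon): PV = PMT₁ / (r − g) = 81,505 / (r − 0.0331) = A$3,029,925.65.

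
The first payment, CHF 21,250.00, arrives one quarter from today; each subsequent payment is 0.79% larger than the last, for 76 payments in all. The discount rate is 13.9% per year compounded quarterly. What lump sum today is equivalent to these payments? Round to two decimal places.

CHF 684,122.11

Periodic rate r = 0.139/4 per quarter; n is counted in quarters.
Growing ordinary annuity: PV = PMT₁ × [1 − ((1+g)/(1+r))^n] / (r − g) = 21,250 × [1 − ((1+0.0079)/(1+r))^76] / (r − 0.0079) = CHF 684,122.11.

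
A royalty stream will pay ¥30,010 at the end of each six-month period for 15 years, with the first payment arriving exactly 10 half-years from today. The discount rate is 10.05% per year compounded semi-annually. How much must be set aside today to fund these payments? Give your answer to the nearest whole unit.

Ordinary annuity of 30 payments, first payment at period 10.
Periodic rate r = 0.1005/2 per half-year; n is counted in half-years.
The ordinary-annuity PV formula values the stream one period before the first payment (period 9); discount that back 9 periods:
PV₀ = 30,010 × [1 − (1+r)^−30] / r × (1+r)^−9 = ¥295,895

¥295,895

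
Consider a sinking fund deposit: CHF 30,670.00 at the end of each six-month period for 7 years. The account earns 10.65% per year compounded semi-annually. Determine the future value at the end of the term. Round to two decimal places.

CHF 614,826.28

This is an ordinary annuity: 14 deposits of CHF 30,670.00 at the end of each six-month period.
Periodic rate r = 0.1065/2 per half-year; n is counted in half-years.
FV = PMT × [((1+r)^n − 1)/r] = 30,670 × [(1+r)^14 − 1] / r = CHF 614,826.28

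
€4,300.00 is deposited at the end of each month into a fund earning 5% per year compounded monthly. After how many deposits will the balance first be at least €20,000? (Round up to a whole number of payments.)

5 payments

Periodic rate r = 0.05/12 per month; n is counted in months.
Ordinary annuity FV: 20,000 = 4,300 × [((1+r)^n − 1)/r].
(1+r)^n = 1 + 20,000 × r / 4,300, so n = ln(1 + 20,000·r/4,300) / ln(1+r) = 4.62.
Round up to a whole number of payments: n = 5.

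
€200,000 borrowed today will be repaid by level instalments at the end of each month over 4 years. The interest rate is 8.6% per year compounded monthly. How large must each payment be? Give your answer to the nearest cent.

Level ordinary annuity; solve PV = PMT × [(1 − (1+r)^−n)/r] for PMT.
Periodic rate r = 0.086/12 per month; n is counted in months.
With n = 48: PMT = 200,000 / ([(1 − (1+r)^−n)/r]) = €4,939.11

€4,939.11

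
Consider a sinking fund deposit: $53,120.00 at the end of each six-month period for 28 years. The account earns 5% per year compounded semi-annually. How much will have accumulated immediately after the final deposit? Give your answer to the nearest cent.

This is an ordinary annuity: 56 deposits of $53,120.00 at the end of each six-month period.
Periodic rate r = 0.05/2 per half-year; n is counted in half-years.
FV = PMT × [((1+r)^n − 1)/r] = 53,120 × [(1+r)^56 − 1] / r = $6,344,636.57

$6,344,636.57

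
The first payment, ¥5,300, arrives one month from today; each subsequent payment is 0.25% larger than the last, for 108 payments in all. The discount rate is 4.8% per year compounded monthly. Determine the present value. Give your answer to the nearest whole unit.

Periodic rate r = 0.048/12 per month; n is counted in months.
Growing ordinary annuity: PV = PMT₁ × [1 − ((1+g)/(1+r))^n] / (r − g) = 5,300 × [1 − ((1+0.0025)/(1+r))^108] / (r − 0.0025) = ¥526,864.

¥526,864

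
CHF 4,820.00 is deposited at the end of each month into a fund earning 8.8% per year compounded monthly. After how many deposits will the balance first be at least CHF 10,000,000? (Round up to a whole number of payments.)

Periodic rate r = 0.088/12 per month; n is counted in months.
Ordinary annuity FV: 10,000,000 = 4,820 × [((1+r)^n − 1)/r].
(1+r)^n = 1 + 10,000,000 × r / 4,820, so n = ln(1 + 10,000,000·r/4,820) / ln(1+r) = 381.29.
Round up to a whole number of payments: n = 382.

382 payments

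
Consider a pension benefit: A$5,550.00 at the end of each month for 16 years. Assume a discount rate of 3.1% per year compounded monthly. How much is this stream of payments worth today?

This is an ordinary annuity: 192 payments of A$5,550.00 at the end of each month.
Periodic rate r = 0.031/12 per month; n is counted in months.
PV = PMT × [(1 − (1+r)^−n)/r] = 5,550 × [1 − (1+r)^−192] / r = A$839,264.76

A$839,264.76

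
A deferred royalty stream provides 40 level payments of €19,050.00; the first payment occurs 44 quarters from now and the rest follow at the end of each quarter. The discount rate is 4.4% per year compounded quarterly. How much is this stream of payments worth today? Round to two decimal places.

€383,454.70

Ordinary annuity of 40 payments, first payment at period 44.
Periodic rate r = 0.044/4 per quarter; n is counted in quarters.
The ordinary-annuity PV formula values the stream one period before the first payment (period 43); discount that back 43 periods:
PV₀ = 19,050 × [1 − (1+r)^−40] / r × (1+r)^−43 = €383,454.70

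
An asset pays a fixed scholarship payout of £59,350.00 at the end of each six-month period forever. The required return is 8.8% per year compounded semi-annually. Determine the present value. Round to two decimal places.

Periodic rate r = 0.088/2 per half-year.
Level perpetuity: PV = PMT / r = 59,350 / (0.088/2) = £1,348,863.64.

£1,348,863.64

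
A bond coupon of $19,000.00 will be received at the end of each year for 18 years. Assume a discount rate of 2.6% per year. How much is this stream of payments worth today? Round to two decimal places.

This is an ordinary annuity: 18 payments of $19,000.00 at the end of each year.
Periodic rate r = 0.026 per year.
PV = PMT × [(1 − (1+r)^−n)/r] = 19,000 × [1 − (1+r)^−18] / r = $270,377.24

$270,377.24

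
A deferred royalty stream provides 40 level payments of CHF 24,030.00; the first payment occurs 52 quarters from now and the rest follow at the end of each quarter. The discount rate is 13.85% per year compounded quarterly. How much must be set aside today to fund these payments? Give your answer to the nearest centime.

Ordinary annuity of 40 payments, first payment at period 52.
Periodic rate r = 0.1385/4 per quarter; n is counted in quarters.
The ordinary-annuity PV formula values the stream one period before the first payment (period 51); discount that back 51 periods:
PV₀ = 24,030 × [1 − (1+r)^−40] / r × (1+r)^−51 = CHF 90,960.66

CHF 90,960.66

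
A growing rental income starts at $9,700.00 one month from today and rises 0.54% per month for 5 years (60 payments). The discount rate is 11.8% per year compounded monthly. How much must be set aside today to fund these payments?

Periodic rate r = 0.118/12 per month; n is counted in months.
Growing ordinary annuity: PV = PMT₁ × [1 − ((1+g)/(1+r))^n] / (r − g) = 9,700 × [1 − ((1+0.0054)/(1+r))^60] / (r − 0.0054) = $507,649.62.

$507,649.62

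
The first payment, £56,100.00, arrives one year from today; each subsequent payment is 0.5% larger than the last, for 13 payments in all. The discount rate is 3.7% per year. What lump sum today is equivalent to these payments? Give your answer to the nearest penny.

Periodic rate r = 0.037 per year.
Growing ordinary annuity: PV = PMT₁ × [1 − ((1+g)/(1+r))^n] / (r − g) = 56,100 × [1 − ((1+0.005)/(1+r))^13] / (r − 0.005) = £586,724.08.

£586,724.08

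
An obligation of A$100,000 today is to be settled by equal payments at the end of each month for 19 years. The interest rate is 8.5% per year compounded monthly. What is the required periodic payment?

A$885.45

Level ordinary annuity; solve PV = PMT × [(1 − (1+r)^−n)/r] for PMT.
Periodic rate r = 0.085/12 per month; n is counted in months.
With n = 228: PMT = 100,000 / ([(1 − (1+r)^−n)/r]) = A$885.45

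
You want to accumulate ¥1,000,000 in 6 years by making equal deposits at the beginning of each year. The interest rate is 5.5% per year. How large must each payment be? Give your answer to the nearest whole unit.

¥137,610

Level annuity due; solve FV = PMT × [((1+r)^n − 1)/r] × (1+r) for PMT.
Periodic rate r = 0.055 per year.
With n = 6: PMT = 1,000,000 / ([((1+r)^n − 1)/r] × (1+r)) = ¥137,610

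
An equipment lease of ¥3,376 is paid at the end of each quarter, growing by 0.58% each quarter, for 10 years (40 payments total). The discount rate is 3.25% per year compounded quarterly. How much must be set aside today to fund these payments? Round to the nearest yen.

Periodic rate r = 0.0325/4 per quarter; n is counted in quarters.
Growing ordinary annuity: PV = PMT₁ × [1 − ((1+g)/(1+r))^n] / (r − g) = 3,376 × [1 − ((1+0.0058)/(1+r))^40] / (r − 0.0058) = ¥128,100.

¥128,100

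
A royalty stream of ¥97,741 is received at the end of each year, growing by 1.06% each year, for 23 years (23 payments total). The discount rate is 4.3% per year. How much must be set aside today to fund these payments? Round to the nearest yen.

¥1,556,820

Periodic rate r = 0.043 per year.
Growing ordinary annuity: PV = PMT₁ × [1 − ((1+g)/(1+r))^n] / (r − g) = 97,741 × [1 − ((1+0.0106)/(1+r))^23] / (r − 0.0106) = ¥1,556,820.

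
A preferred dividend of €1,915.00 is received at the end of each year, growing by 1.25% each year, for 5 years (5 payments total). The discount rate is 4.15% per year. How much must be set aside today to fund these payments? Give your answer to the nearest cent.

€8,695.55

Periodic rate r = 0.0415 per year.
Growing ordinary annuity: PV = PMT₁ × [1 − ((1+g)/(1+r))^n] / (r − g) = 1,915 × [1 − ((1+0.0125)/(1+r))^5] / (r − 0.0125) = €8,695.55.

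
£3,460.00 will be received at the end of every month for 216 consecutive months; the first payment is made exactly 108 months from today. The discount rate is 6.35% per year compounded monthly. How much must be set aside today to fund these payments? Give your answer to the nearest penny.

Ordinary annuity of 216 payments, first payment at period 108.
Periodic rate r = 0.0635/12 per month; n is counted in months.
The ordinary-annuity PV formula values the stream one period before the first payment (period 107); discount that back 107 periods:
PV₀ = 3,460 × [1 − (1+r)^−216] / r × (1+r)^−107 = £252,843.91

£252,843.91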